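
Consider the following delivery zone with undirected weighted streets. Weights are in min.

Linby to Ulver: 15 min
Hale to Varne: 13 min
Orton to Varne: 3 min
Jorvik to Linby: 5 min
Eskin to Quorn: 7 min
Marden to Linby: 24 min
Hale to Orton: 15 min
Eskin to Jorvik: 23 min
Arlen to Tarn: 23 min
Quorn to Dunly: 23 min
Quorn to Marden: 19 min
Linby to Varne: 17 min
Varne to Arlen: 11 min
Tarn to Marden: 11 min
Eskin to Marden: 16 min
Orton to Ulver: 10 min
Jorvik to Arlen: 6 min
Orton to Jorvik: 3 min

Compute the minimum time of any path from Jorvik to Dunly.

Compare a few routes:
Jorvik → Eskin → Marden → Quorn → Dunly: 23+16+19+23 = 81
Jorvik → Linby → Marden → Quorn → Dunly: 5+24+19+23 = 71
Jorvik → Linby → Marden → Eskin → Quorn → Dunly: 5+24+16+7+23 = 75
Jorvik → Eskin → Quorn → Dunly: 23+7+23 = 53
Cheapest is Jorvik → Eskin → Quorn → Dunly at 53 min.

53 min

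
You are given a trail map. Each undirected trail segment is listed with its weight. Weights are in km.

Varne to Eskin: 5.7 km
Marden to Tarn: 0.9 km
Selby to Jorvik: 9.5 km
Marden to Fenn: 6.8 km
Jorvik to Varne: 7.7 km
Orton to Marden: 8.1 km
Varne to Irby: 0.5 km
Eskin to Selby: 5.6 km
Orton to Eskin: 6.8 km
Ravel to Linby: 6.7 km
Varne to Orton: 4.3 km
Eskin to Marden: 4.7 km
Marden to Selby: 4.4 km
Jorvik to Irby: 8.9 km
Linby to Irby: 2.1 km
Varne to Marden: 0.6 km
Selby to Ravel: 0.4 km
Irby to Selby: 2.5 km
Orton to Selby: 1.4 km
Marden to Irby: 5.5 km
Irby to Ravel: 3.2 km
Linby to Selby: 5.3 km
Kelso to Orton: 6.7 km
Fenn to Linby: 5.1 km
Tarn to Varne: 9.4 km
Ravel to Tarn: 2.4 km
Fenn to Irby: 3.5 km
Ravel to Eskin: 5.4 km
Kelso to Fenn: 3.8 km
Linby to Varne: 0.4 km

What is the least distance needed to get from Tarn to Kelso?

Candidate routes:
Tarn - Marden - Varne - Linby - Fenn - Kelso: 0.9+0.6+0.4+5.1+3.8 = 10.8
Tarn - Marden - Varne - Irby - Fenn - Kelso: 0.9+0.6+0.5+3.5+3.8 = 9.3
Cheapest is Tarn - Marden - Varne - Irby - Fenn - Kelso at 9.3 km.

9.3 km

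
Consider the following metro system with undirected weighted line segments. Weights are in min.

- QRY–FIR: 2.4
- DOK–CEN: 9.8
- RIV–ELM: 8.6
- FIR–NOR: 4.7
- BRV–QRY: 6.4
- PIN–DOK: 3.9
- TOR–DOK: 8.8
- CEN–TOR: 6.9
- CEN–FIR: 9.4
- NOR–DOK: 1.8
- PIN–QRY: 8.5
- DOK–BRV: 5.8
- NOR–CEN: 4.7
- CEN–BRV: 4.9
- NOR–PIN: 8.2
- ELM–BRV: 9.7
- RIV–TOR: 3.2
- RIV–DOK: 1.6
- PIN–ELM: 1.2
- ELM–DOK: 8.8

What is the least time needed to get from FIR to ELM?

Settle nodes by increasing distance from FIR:
FIR: 0
QRY: 2.4  (via FIR)
NOR: 4.7  (via FIR)
DOK: 6.5  (via NOR)
RIV: 8.1  (via DOK)
BRV: 8.8  (via QRY)
CEN: 9.4  (via FIR)
PIN: 10.4  (via DOK)
TOR: 11.3  (via RIV)
ELM: 11.6  (via PIN)
Shortest route: FIR–NOR–DOK–PIN–ELM = 11.6 min.

11.6 min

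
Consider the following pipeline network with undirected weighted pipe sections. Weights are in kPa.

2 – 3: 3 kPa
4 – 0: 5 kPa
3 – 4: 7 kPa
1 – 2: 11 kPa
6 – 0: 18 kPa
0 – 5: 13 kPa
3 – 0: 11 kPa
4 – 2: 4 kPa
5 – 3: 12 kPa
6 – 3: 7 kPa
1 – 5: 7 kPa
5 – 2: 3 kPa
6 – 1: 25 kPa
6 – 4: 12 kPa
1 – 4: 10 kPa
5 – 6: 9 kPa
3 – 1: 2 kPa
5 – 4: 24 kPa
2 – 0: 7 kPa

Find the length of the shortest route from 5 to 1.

7 kPa

Compare a few routes:
5 - 2 - 1: 3+11 = 14
5 - 3 - 1: 12+2 = 14
5 - 2 - 3 - 1: 3+3+2 = 8
5 - 1: 7 = 7
Cheapest is 5 - 1 at 7 kPa.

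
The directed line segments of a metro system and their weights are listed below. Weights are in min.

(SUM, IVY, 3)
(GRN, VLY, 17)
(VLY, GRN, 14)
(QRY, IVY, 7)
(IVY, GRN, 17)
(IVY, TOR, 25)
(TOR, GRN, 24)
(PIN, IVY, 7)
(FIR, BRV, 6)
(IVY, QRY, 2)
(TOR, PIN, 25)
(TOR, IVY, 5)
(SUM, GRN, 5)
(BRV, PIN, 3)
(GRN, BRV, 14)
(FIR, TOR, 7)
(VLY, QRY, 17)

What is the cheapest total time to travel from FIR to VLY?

Running Dijkstra from FIR:
FIR: 0
BRV: 6  (via FIR)
TOR: 7  (via FIR)
PIN: 9  (via BRV)
IVY: 12  (via TOR)
QRY: 14  (via IVY)
GRN: 29  (via IVY)
VLY: 46  (via GRN)
Shortest route: FIR–TOR–IVY–GRN–VLY = 46 min.

46 min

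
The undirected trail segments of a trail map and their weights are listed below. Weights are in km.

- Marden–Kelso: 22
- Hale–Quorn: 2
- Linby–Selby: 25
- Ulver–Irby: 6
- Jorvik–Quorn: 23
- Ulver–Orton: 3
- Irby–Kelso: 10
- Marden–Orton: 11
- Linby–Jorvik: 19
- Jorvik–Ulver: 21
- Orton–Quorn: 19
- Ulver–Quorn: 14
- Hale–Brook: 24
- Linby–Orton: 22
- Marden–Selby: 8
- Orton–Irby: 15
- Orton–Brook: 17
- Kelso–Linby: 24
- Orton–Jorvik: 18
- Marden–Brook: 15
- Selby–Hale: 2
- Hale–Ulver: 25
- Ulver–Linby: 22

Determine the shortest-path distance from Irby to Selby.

24 km

Settle nodes by increasing distance from Irby:
Irby: 0
Ulver: 6  (via Irby)
Orton: 9  (via Ulver)
Kelso: 10  (via Irby)
Marden: 20  (via Orton)
Quorn: 20  (via Ulver)
Hale: 22  (via Quorn)
Selby: 24  (via Hale)
Shortest route: Irby → Ulver → Quorn → Hale → Selby = 24 km.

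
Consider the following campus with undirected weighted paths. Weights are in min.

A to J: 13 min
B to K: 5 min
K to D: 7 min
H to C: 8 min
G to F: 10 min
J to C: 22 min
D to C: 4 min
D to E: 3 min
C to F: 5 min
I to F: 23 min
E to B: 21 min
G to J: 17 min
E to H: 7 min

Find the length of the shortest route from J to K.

33 min

Settle nodes by increasing distance from J:
J: 0
A: 13  (via J)
G: 17  (via J)
C: 22  (via J)
D: 26  (via C)
F: 27  (via G)
E: 29  (via D)
H: 30  (via C)
K: 33  (via D)
Shortest route: J → C → D → K = 33 min.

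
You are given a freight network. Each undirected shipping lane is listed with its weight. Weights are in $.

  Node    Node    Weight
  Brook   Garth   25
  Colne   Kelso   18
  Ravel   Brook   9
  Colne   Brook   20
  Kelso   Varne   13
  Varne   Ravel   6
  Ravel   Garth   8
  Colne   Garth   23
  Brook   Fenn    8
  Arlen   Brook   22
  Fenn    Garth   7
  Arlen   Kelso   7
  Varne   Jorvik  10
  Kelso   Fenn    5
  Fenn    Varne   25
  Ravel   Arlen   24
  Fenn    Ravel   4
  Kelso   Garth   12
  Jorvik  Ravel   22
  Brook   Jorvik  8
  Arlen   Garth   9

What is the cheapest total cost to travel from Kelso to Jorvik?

Running Dijkstra from Kelso:
Kelso: 0
Fenn: 5  (via Kelso)
Arlen: 7  (via Kelso)
Ravel: 9  (via Fenn)
Garth: 12  (via Kelso)
Brook: 13  (via Fenn)
Varne: 13  (via Kelso)
Colne: 18  (via Kelso)
Jorvik: 21  (via Brook)
Shortest route: Kelso–Fenn–Brook–Jorvik = $21.

$21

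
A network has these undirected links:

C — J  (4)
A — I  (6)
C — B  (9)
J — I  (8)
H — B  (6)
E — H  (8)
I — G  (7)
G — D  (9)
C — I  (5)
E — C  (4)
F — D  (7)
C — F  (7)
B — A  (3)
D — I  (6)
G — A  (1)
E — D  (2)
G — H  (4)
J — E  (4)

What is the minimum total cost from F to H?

Enumerating some paths:
F → C → E → H: 7+4+8 = 19
F → D → E → H: 7+2+8 = 17
The minimum is 17 via F → D → E → H.

17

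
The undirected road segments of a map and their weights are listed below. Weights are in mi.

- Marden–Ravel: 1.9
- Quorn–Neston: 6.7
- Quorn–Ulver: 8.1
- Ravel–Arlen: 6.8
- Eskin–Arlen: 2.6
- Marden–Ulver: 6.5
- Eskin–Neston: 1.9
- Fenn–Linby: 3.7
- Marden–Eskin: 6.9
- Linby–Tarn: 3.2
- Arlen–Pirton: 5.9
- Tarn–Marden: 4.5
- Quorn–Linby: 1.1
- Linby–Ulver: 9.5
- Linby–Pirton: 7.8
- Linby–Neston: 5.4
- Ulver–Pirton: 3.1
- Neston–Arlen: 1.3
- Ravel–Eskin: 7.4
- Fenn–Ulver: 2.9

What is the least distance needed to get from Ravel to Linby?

Enumerating some paths:
Ravel–Eskin–Neston–Linby: 7.4+1.9+5.4 = 14.7
Ravel–Arlen–Neston–Linby: 6.8+1.3+5.4 = 13.5
Ravel–Marden–Ulver–Fenn–Linby: 1.9+6.5+2.9+3.7 = 15
Ravel–Marden–Tarn–Linby: 1.9+4.5+3.2 = 9.6
The minimum is 9.6 mi via Ravel–Marden–Tarn–Linby.

9.6 mi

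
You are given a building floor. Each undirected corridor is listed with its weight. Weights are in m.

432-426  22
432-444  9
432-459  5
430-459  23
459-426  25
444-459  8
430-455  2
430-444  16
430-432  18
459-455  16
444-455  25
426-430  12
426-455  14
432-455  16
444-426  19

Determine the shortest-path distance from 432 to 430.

Shortest distances from 432:
432: 0
459: 5  (via 432)
444: 9  (via 432)
455: 16  (via 432)
430: 18  (via 432)
Shortest route: 432–430 = 18 m.

18 m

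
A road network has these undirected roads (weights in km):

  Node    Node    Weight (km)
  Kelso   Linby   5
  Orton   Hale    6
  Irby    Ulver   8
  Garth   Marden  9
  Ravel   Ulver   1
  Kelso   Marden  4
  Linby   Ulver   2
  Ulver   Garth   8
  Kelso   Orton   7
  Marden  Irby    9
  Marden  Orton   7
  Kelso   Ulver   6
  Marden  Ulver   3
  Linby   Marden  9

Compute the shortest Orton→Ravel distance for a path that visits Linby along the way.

15 km

Best Orton to Linby: Orton → Kelso → Linby costing 12
Shortest Linby→Ravel: Linby → Ulver → Ravel = 3
Total via Linby: 12 + 3 = 15 km.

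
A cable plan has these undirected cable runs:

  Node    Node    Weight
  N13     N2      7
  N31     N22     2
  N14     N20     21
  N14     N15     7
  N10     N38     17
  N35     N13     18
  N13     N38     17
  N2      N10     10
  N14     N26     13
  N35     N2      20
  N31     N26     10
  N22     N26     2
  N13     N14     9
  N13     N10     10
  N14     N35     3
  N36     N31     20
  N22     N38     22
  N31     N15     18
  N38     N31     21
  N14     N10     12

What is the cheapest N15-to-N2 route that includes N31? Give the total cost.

Shortest N15→N31: N15–N31 = 18
Best N31 to N2: N31–N22–N26–N14–N13–N2 costing 33
Total via N31: 18 + 33 = 51.

51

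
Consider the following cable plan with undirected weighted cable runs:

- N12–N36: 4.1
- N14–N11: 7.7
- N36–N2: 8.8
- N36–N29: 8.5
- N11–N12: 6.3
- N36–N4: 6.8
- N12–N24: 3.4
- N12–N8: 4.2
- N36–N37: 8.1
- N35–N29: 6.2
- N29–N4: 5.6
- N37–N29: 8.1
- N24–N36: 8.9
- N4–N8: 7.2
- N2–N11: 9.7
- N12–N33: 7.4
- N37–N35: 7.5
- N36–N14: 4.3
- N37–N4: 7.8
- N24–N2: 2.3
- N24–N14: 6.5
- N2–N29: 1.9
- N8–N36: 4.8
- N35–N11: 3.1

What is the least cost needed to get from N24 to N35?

Enumerating some paths:
N24–N2–N11–N35: 2.3+9.7+3.1 = 15.1
N24–N14–N11–N35: 6.5+7.7+3.1 = 17.3
N24–N2–N29–N35: 2.3+1.9+6.2 = 10.4
N24–N12–N11–N35: 3.4+6.3+3.1 = 12.8
The minimum is 10.4 via N24–N2–N29–N35.

10.4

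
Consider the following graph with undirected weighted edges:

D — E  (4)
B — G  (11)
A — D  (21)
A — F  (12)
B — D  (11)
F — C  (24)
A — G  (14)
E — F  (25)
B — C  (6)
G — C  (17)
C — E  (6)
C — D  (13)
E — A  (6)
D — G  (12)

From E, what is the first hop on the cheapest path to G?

Compare a few routes:
E - D - G: 4+12 = 16
E - A - G: 6+14 = 20
Cheapest is E - D - G at 16.
So from E the first move is to D.

D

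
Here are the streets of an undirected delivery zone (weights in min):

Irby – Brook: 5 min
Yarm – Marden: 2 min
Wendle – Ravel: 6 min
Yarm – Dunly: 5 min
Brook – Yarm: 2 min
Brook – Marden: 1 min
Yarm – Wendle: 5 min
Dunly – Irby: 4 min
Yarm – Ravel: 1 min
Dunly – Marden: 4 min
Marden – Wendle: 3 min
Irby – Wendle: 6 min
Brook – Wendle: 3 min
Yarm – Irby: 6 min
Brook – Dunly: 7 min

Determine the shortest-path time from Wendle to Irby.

Candidate routes:
Wendle–Marden–Brook–Irby: 3+1+5 = 9
Wendle–Marden–Dunly–Irby: 3+4+4 = 11
Wendle–Irby: 6 = 6
Wendle–Brook–Irby: 3+5 = 8
Cheapest is Wendle–Irby at 6 min.

6 min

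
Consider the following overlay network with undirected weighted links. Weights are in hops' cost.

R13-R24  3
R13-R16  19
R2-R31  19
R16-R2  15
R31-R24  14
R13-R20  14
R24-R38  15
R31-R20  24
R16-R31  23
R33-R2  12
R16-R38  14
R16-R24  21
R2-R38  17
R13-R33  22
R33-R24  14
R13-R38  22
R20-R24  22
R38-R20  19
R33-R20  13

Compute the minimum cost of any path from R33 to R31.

28 hops' cost

Shortest distances from R33:
R33: 0
R2: 12  (via R33)
R20: 13  (via R33)
R24: 14  (via R33)
R13: 17  (via R24)
R16: 27  (via R2)
R31: 28  (via R24)
Shortest route: R33–R24–R31 = 28 hops' cost.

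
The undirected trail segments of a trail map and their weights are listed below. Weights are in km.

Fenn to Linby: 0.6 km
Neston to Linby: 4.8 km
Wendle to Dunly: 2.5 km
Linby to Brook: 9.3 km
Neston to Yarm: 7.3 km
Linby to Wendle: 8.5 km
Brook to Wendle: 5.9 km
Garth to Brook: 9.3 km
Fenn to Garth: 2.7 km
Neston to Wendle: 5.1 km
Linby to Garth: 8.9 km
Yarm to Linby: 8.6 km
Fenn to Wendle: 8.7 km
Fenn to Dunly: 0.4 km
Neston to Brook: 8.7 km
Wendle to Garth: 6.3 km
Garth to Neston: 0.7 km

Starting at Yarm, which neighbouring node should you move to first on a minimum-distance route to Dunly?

Enumerating some paths:
Yarm → Linby → Fenn → Dunly: 8.6+0.6+0.4 = 9.6
Yarm → Neston → Linby → Fenn → Dunly: 7.3+4.8+0.6+0.4 = 13.1
Yarm → Neston → Garth → Fenn → Dunly: 7.3+0.7+2.7+0.4 = 11.1
Cheapest is Yarm → Linby → Fenn → Dunly at 9.6 km.
So from Yarm the first move is to Linby.

Linby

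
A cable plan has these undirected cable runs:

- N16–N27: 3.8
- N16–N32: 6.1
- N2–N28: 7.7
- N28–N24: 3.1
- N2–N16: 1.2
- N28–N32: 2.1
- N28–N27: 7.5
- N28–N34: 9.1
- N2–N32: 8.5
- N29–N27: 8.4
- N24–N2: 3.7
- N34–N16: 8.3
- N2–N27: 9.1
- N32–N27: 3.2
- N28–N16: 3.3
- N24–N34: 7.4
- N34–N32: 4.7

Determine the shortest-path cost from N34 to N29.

16.3

Candidate routes:
N34 → N32 → N28 → N16 → N27 → N29: 4.7+2.1+3.3+3.8+8.4 = 22.3
N34 → N32 → N27 → N29: 4.7+3.2+8.4 = 16.3
N34 → N16 → N27 → N29: 8.3+3.8+8.4 = 20.5
Cheapest is N34 → N32 → N27 → N29 at 16.3.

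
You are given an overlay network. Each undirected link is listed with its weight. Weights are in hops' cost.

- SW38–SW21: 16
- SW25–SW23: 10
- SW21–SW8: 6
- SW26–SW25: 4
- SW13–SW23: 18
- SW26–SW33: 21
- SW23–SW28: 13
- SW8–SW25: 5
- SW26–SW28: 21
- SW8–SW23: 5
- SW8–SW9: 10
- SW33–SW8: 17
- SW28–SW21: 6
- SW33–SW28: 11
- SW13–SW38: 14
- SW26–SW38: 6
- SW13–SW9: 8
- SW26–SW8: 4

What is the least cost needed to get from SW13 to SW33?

Compare a few routes:
SW13–SW9–SW8–SW21–SW28–SW33: 8+10+6+6+11 = 41
SW13–SW23–SW8–SW33: 18+5+17 = 40
SW13–SW9–SW8–SW33: 8+10+17 = 35
Cheapest is SW13–SW9–SW8–SW33 at 35 hops' cost.

35 hops' cost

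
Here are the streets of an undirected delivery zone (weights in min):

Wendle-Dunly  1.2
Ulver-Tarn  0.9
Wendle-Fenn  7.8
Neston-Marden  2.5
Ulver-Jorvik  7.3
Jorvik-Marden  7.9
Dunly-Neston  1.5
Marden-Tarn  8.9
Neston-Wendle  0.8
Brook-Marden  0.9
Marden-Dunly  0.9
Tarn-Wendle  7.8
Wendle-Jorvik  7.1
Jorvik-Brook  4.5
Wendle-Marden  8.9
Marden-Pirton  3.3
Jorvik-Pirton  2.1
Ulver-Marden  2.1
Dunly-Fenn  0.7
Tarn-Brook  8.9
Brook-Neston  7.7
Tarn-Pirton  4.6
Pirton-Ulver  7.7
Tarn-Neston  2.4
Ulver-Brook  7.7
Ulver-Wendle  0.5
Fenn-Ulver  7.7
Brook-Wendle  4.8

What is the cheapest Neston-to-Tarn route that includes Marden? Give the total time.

5.4 min

Shortest Neston→Marden: Neston–Dunly–Marden = 2.4
Best Marden to Tarn: Marden–Ulver–Tarn costing 3
Total via Marden: 2.4 + 3 = 5.4 min.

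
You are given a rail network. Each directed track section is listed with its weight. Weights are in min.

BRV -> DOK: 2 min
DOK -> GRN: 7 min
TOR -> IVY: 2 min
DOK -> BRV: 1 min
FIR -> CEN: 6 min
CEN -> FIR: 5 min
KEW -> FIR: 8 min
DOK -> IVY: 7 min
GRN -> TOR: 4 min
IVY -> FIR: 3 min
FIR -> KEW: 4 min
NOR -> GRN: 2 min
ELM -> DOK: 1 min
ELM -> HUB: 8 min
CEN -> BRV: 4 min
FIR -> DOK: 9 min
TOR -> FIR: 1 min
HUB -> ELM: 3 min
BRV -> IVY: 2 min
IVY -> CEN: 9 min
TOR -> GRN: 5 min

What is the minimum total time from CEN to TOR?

Compare a few routes:
CEN–FIR–DOK–GRN–TOR: 5+9+7+4 = 25
CEN–BRV–IVY–FIR–DOK–GRN–TOR: 4+2+3+9+7+4 = 29
CEN–BRV–DOK–GRN–TOR: 4+2+7+4 = 17
Cheapest is CEN–BRV–DOK–GRN–TOR at 17 min.

17 min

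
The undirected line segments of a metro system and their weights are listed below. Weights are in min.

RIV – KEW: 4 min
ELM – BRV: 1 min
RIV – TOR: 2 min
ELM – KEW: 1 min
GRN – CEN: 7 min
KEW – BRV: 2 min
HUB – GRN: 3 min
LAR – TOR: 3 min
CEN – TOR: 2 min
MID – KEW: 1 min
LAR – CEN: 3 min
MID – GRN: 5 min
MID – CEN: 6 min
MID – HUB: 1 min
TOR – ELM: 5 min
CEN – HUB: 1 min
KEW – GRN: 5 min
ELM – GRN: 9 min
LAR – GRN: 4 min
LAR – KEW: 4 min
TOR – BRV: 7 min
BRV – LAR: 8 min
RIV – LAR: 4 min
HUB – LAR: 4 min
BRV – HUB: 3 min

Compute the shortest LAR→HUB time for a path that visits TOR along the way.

Shortest LAR→TOR: LAR–TOR = 3
Best TOR to HUB: TOR–CEN–HUB costing 3
Total via TOR: 3 + 3 = 6 min.

6 min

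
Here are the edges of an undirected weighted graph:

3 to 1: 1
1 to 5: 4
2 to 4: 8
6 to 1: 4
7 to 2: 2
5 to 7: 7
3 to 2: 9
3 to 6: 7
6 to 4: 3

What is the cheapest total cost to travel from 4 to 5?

11

Running Dijkstra from 4:
4: 0
6: 3  (via 4)
1: 7  (via 6)
2: 8  (via 4)
3: 8  (via 1)
7: 10  (via 2)
5: 11  (via 1)
Shortest route: 4 → 6 → 1 → 5 = 11.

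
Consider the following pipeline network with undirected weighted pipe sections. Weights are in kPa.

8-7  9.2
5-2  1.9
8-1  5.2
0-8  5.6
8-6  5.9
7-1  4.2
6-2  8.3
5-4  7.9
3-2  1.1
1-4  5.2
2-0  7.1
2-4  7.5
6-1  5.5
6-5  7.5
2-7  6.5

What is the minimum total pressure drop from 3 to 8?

13.8 kPa

Shortest distances from 3:
3: 0
2: 1.1  (via 3)
5: 3  (via 2)
7: 7.6  (via 2)
0: 8.2  (via 2)
4: 8.6  (via 2)
6: 9.4  (via 2)
1: 11.8  (via 7)
8: 13.8  (via 0)
Shortest route: 3 → 2 → 0 → 8 = 13.8 kPa.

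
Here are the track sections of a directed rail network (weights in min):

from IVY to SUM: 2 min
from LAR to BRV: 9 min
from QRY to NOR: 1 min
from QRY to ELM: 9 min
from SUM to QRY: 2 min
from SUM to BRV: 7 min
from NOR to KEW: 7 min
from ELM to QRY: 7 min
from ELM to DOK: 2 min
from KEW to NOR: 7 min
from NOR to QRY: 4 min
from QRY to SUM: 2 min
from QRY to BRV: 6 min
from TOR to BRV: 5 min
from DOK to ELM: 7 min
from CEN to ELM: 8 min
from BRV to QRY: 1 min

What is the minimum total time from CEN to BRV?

Shortest distances from CEN:
CEN: 0
ELM: 8  (via CEN)
DOK: 10  (via ELM)
QRY: 15  (via ELM)
NOR: 16  (via QRY)
SUM: 17  (via QRY)
BRV: 21  (via QRY)
Shortest route: CEN–ELM–QRY–BRV = 21 min.

21 min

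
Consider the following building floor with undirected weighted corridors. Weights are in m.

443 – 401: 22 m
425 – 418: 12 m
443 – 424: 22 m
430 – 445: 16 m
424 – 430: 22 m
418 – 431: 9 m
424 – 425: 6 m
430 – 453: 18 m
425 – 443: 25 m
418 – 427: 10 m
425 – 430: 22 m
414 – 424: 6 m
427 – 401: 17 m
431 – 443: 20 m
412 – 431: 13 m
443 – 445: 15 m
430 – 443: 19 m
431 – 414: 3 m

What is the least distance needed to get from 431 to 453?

Candidate routes:
431 - 414 - 424 - 425 - 430 - 453: 3+6+6+22+18 = 55
431 - 414 - 424 - 430 - 453: 3+6+22+18 = 49
The minimum is 49 m via 431 - 414 - 424 - 430 - 453.

49 m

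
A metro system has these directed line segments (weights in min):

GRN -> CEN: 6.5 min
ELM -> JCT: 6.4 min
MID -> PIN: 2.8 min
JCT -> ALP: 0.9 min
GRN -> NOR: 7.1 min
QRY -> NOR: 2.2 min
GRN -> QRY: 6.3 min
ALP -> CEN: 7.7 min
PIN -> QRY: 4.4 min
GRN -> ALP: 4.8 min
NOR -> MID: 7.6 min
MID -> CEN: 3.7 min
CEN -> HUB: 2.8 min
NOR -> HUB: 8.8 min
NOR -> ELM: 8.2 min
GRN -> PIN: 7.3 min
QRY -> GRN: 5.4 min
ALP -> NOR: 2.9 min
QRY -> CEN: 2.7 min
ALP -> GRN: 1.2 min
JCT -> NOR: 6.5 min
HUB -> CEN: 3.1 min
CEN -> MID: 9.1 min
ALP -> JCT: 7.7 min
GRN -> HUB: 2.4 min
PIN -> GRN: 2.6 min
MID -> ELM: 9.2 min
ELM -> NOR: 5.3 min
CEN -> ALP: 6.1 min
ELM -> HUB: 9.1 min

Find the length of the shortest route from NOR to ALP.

Shortest distances from NOR:
NOR: 0
MID: 7.6  (via NOR)
ELM: 8.2  (via NOR)
HUB: 8.8  (via NOR)
PIN: 10.4  (via MID)
CEN: 11.3  (via MID)
GRN: 13  (via PIN)
JCT: 14.6  (via ELM)
QRY: 14.8  (via PIN)
ALP: 15.5  (via JCT)
Shortest route: NOR–ELM–JCT–ALP = 15.5 min.

15.5 min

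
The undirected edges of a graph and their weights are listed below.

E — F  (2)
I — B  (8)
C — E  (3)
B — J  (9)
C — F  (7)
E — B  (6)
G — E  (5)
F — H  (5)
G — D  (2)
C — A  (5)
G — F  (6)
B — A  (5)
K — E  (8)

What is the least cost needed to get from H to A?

Settle nodes by increasing distance from H:
H: 0
F: 5  (via H)
E: 7  (via F)
C: 10  (via E)
G: 11  (via F)
B: 13  (via E)
D: 13  (via G)
A: 15  (via C)
Shortest route: H → F → E → C → A = 15.

15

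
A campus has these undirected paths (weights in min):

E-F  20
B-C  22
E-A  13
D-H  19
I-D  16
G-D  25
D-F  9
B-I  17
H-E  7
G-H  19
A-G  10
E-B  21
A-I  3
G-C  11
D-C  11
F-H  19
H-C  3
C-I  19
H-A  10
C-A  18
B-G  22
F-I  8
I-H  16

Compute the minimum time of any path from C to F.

Settle nodes by increasing distance from C:
C: 0
H: 3  (via C)
E: 10  (via H)
D: 11  (via C)
G: 11  (via C)
A: 13  (via H)
I: 16  (via A)
F: 20  (via D)
Shortest route: C–D–F = 20 min.

20 min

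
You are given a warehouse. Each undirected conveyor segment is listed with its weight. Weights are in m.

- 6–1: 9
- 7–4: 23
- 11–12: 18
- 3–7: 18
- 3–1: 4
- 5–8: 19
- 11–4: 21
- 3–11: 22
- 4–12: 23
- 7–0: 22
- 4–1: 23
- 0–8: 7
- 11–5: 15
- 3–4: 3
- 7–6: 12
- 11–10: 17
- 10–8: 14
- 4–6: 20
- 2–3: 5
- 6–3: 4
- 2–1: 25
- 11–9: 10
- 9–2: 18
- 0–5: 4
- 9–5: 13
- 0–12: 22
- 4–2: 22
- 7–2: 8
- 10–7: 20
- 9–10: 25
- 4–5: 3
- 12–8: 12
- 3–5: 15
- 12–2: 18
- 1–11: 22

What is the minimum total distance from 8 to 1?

21 m

Compare a few routes:
8 - 5 - 4 - 3 - 1: 19+3+3+4 = 29
8 - 0 - 5 - 4 - 3 - 6 - 1: 7+4+3+3+4+9 = 30
8 - 0 - 5 - 3 - 1: 7+4+15+4 = 30
8 - 0 - 5 - 4 - 3 - 1: 7+4+3+3+4 = 21
The minimum is 21 m via 8 - 0 - 5 - 4 - 3 - 1.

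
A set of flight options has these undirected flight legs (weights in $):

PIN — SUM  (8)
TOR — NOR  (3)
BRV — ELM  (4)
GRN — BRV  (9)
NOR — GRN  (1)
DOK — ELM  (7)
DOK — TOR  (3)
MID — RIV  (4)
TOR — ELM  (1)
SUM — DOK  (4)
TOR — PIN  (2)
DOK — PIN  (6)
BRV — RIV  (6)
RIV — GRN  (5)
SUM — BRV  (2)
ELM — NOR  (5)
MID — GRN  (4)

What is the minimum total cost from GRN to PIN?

Compare a few routes:
GRN - NOR - TOR - PIN: 1+3+2 = 6
GRN - NOR - ELM - TOR - PIN: 1+5+1+2 = 9
Cheapest is GRN - NOR - TOR - PIN at $6.

$6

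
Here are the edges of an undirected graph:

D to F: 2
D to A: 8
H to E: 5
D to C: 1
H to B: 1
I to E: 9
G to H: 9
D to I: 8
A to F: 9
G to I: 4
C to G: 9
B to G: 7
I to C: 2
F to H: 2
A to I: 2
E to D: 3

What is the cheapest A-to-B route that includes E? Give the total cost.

Best A to E: A–I–C–D–E costing 8
Best E to B: E–H–B costing 6
Total via E: 8 + 6 = 14.

14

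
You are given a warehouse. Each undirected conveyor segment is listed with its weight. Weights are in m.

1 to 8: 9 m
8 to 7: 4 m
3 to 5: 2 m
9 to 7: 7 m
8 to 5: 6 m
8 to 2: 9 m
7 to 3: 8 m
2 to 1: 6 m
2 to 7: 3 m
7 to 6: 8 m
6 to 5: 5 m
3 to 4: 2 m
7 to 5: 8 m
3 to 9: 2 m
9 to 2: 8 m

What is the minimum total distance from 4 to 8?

Compare a few routes:
4 - 3 - 5 - 8: 2+2+6 = 10
4 - 3 - 7 - 8: 2+8+4 = 14
Cheapest is 4 - 3 - 5 - 8 at 10 m.

10 m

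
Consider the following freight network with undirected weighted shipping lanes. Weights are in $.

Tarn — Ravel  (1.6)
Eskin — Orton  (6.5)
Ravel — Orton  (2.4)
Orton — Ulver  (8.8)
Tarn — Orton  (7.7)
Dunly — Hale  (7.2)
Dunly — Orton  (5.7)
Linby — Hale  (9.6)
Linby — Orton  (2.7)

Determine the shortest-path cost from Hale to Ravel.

$14.7

Candidate routes:
Hale–Linby–Orton–Tarn–Ravel: 9.6+2.7+7.7+1.6 = 21.6
Hale–Dunly–Orton–Ravel: 7.2+5.7+2.4 = 15.3
Hale–Linby–Orton–Ravel: 9.6+2.7+2.4 = 14.7
Hale–Dunly–Orton–Tarn–Ravel: 7.2+5.7+7.7+1.6 = 22.2
Cheapest is Hale–Linby–Orton–Ravel at $14.7.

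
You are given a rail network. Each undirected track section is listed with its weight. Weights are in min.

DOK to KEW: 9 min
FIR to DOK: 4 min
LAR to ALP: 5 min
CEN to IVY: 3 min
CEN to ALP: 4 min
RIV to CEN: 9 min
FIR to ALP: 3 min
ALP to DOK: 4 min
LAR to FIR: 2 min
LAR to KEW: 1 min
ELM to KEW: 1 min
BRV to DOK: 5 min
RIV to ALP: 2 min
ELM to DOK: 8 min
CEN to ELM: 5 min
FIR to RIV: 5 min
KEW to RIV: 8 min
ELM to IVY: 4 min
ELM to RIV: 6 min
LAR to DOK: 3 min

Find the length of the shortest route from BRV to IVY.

Running Dijkstra from BRV:
BRV: 0
DOK: 5  (via BRV)
LAR: 8  (via DOK)
FIR: 9  (via DOK)
KEW: 9  (via LAR)
ALP: 9  (via DOK)
ELM: 10  (via KEW)
RIV: 11  (via ALP)
CEN: 13  (via ALP)
IVY: 14  (via ELM)
Shortest route: BRV–DOK–LAR–KEW–ELM–IVY = 14 min.

14 min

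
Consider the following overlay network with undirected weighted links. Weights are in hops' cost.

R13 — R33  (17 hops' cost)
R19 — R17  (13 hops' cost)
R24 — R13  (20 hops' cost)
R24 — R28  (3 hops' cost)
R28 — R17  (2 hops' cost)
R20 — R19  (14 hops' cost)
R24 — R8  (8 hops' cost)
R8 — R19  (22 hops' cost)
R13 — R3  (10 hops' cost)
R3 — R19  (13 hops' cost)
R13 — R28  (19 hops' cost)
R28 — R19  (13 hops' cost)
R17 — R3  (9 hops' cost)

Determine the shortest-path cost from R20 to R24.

Settle nodes by increasing distance from R20:
R20: 0
R19: 14  (via R20)
R17: 27  (via R19)
R28: 27  (via R19)
R3: 27  (via R19)
R24: 30  (via R28)
Shortest route: R20–R19–R28–R24 = 30 hops' cost.

30 hops' cost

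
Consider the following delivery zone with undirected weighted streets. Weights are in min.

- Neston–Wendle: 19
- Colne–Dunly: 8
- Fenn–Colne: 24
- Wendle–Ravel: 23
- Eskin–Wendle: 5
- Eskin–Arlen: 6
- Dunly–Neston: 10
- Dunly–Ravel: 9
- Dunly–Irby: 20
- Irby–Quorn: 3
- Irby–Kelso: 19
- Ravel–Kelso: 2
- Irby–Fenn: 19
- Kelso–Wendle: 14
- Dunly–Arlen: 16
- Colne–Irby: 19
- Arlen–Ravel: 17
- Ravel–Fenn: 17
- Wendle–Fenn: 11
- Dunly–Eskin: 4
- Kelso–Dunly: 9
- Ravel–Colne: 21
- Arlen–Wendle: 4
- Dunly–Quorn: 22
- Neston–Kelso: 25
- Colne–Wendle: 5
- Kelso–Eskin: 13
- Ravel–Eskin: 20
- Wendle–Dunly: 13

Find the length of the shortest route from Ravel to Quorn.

Candidate routes:
Ravel–Dunly–Irby–Quorn: 9+20+3 = 32
Ravel–Kelso–Irby–Quorn: 2+19+3 = 24
Ravel–Dunly–Quorn: 9+22 = 31
Cheapest is Ravel–Kelso–Irby–Quorn at 24 min.

24 min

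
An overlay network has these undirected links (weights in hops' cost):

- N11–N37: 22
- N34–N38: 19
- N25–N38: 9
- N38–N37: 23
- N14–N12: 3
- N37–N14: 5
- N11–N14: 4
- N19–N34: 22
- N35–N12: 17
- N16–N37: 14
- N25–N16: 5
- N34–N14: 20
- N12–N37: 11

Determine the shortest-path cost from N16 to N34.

Running Dijkstra from N16:
N16: 0
N25: 5  (via N16)
N37: 14  (via N16)
N38: 14  (via N25)
N14: 19  (via N37)
N12: 22  (via N14)
N11: 23  (via N14)
N34: 33  (via N38)
Shortest route: N16–N25–N38–N34 = 33 hops' cost.

33 hops' cost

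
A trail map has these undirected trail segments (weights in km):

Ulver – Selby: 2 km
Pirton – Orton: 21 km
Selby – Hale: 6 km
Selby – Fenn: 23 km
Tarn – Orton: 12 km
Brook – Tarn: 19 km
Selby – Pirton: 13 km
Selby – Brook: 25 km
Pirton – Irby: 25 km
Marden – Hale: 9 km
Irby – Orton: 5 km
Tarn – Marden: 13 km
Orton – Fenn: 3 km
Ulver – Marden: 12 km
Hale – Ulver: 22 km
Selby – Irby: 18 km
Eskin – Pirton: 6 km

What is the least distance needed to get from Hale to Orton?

Settle nodes by increasing distance from Hale:
Hale: 0
Selby: 6  (via Hale)
Ulver: 8  (via Selby)
Marden: 9  (via Hale)
Pirton: 19  (via Selby)
Tarn: 22  (via Marden)
Irby: 24  (via Selby)
Eskin: 25  (via Pirton)
Fenn: 29  (via Selby)
Orton: 29  (via Irby)
Shortest route: Hale–Selby–Irby–Orton = 29 km.

29 km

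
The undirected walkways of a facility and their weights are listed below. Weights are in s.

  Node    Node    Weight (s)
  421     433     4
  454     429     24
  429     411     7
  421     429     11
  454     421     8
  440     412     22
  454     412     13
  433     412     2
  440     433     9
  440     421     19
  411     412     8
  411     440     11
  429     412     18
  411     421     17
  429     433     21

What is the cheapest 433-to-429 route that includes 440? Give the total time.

Best 433 to 440: 433 → 440 costing 9
Best 440 to 429: 440 → 411 → 429 costing 18
Total via 440: 9 + 18 = 27 s.

27 s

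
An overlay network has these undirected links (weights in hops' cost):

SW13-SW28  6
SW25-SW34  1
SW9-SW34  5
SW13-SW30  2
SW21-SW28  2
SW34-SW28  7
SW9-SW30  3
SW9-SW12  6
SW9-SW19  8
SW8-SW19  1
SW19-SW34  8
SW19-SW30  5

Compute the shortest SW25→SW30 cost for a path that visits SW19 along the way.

14 hops' cost

Shortest SW25→SW19: SW25 → SW34 → SW19 = 9
Best SW19 to SW30: SW19 → SW30 costing 5
Total via SW19: 9 + 5 = 14 hops' cost.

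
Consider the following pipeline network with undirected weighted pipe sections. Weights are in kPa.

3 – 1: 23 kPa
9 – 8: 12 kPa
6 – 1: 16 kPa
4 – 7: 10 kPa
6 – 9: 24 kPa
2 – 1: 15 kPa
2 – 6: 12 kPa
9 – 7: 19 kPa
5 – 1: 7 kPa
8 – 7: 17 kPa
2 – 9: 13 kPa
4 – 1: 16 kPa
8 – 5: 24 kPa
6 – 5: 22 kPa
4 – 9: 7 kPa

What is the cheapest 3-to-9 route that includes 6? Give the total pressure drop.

Best 3 to 6: 3–1–6 costing 39
Shortest 6→9: 6–9 = 24
Total via 6: 39 + 24 = 63 kPa.

63 kPa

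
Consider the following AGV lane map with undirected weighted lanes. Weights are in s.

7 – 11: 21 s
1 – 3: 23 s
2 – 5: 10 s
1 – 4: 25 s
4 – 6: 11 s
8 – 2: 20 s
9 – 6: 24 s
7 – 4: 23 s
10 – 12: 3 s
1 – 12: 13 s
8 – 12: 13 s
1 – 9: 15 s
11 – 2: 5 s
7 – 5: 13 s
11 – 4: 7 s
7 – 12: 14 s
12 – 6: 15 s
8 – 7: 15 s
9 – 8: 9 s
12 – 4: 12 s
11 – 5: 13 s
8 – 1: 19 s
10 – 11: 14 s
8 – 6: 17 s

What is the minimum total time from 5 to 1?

40 s

Shortest distances from 5:
5: 0
2: 10  (via 5)
7: 13  (via 5)
11: 13  (via 5)
4: 20  (via 11)
10: 27  (via 11)
12: 27  (via 7)
8: 28  (via 7)
6: 31  (via 4)
9: 37  (via 8)
1: 40  (via 12)
Shortest route: 5–7–12–1 = 40 s.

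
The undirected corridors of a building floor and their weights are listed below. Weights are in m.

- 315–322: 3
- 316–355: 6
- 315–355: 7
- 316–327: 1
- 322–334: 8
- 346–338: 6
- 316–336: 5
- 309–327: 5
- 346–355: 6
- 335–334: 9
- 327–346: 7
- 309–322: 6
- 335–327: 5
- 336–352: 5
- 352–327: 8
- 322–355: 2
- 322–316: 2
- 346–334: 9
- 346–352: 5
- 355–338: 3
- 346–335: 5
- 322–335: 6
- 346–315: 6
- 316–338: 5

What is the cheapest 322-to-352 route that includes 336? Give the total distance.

12 m

Best 322 to 336: 322–316–336 costing 7
Best 336 to 352: 336–352 costing 5
Total via 336: 7 + 5 = 12 m.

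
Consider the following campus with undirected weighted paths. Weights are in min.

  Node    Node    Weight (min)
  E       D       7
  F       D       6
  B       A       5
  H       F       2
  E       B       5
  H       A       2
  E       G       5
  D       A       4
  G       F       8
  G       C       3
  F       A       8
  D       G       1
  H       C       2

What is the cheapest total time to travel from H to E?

Compare a few routes:
H - A - D - G - E: 2+4+1+5 = 12
H - C - G - E: 2+3+5 = 10
H - A - B - E: 2+5+5 = 12
The minimum is 10 min via H - C - G - E.

10 min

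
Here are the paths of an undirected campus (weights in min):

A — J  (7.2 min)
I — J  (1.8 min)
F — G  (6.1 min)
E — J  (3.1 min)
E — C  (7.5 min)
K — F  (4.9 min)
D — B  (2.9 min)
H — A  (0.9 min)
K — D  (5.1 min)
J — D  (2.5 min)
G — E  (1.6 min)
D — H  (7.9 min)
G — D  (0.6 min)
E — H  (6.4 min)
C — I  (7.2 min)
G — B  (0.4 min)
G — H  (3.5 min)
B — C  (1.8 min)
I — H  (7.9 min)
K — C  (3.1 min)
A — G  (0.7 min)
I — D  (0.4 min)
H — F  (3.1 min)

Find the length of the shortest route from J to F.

Compare a few routes:
J → I → D → G → A → H → F: 1.8+0.4+0.6+0.7+0.9+3.1 = 7.5
J → I → D → G → F: 1.8+0.4+0.6+6.1 = 8.9
J → D → G → A → H → F: 2.5+0.6+0.7+0.9+3.1 = 7.8
Cheapest is J → I → D → G → A → H → F at 7.5 min.

7.5 min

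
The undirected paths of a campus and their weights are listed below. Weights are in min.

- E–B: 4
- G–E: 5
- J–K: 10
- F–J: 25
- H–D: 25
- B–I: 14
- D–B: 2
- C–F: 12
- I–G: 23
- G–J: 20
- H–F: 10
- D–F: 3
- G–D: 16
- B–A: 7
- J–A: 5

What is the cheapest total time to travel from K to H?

Settle nodes by increasing distance from K:
K: 0
J: 10  (via K)
A: 15  (via J)
B: 22  (via A)
D: 24  (via B)
E: 26  (via B)
F: 27  (via D)
G: 30  (via J)
I: 36  (via B)
H: 37  (via F)
Shortest route: K–J–A–B–D–F–H = 37 min.

37 min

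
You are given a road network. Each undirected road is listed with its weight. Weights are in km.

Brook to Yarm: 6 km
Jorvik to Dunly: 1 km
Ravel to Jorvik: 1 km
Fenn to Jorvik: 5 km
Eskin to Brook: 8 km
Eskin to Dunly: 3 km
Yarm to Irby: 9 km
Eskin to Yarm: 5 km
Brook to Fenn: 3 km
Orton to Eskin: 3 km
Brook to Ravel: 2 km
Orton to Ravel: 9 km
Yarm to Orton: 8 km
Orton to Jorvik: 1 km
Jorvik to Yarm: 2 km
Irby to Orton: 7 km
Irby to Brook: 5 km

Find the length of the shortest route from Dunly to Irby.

Settle nodes by increasing distance from Dunly:
Dunly: 0
Jorvik: 1  (via Dunly)
Ravel: 2  (via Jorvik)
Orton: 2  (via Jorvik)
Eskin: 3  (via Dunly)
Yarm: 3  (via Jorvik)
Brook: 4  (via Ravel)
Fenn: 6  (via Jorvik)
Irby: 9  (via Orton)
Shortest route: Dunly–Jorvik–Orton–Irby = 9 km.

9 km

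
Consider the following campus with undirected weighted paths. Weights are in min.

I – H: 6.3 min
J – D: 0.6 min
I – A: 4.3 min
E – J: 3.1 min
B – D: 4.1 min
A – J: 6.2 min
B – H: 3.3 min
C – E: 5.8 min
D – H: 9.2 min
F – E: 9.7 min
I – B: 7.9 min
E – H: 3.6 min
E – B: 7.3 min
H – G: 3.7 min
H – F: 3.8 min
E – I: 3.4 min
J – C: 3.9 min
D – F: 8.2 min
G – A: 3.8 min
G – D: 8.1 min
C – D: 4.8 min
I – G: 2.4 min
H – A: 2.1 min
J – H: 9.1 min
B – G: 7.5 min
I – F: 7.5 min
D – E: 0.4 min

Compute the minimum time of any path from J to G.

6.8 min

Settle nodes by increasing distance from J:
J: 0
D: 0.6  (via J)
E: 1  (via D)
C: 3.9  (via J)
I: 4.4  (via E)
H: 4.6  (via E)
B: 4.7  (via D)
A: 6.2  (via J)
G: 6.8  (via I)
Shortest route: J–D–E–I–G = 6.8 min.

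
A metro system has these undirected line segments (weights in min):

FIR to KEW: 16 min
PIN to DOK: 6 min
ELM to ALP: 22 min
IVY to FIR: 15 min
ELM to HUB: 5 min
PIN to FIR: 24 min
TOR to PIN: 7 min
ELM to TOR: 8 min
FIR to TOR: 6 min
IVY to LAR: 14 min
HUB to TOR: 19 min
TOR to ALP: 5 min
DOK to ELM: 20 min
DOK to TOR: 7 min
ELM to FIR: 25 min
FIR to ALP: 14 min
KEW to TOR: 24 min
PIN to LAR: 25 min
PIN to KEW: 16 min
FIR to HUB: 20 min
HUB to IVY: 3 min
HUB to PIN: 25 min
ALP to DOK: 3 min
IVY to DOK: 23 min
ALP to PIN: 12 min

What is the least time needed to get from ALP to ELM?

13 min

Settle nodes by increasing distance from ALP:
ALP: 0
DOK: 3  (via ALP)
TOR: 5  (via ALP)
PIN: 9  (via DOK)
FIR: 11  (via TOR)
ELM: 13  (via TOR)
Shortest route: ALP–TOR–ELM = 13 min.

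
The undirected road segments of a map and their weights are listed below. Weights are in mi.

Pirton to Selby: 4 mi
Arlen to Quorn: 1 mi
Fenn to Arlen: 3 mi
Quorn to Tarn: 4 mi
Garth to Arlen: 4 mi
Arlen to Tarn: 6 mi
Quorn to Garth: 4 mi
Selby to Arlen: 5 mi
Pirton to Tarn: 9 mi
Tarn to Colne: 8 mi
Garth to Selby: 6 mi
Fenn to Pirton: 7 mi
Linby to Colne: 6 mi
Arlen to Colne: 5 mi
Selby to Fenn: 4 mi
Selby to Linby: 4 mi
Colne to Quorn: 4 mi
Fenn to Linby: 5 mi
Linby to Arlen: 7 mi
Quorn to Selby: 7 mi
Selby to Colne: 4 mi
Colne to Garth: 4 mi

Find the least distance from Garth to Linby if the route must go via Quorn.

Best Garth to Quorn: Garth–Quorn costing 4
Best Quorn to Linby: Quorn–Arlen–Linby costing 8
Total via Quorn: 4 + 8 = 12 mi.

12 mi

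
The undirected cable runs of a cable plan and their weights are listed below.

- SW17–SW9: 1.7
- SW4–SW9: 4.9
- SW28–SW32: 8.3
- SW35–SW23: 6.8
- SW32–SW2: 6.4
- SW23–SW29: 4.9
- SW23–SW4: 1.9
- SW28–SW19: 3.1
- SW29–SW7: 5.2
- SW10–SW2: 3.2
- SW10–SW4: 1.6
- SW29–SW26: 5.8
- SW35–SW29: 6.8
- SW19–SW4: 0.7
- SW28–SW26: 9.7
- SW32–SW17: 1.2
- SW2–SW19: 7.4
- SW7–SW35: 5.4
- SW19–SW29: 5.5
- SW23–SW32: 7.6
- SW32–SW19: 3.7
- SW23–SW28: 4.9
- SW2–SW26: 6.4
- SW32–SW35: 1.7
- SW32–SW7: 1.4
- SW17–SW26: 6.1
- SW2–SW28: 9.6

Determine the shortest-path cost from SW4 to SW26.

Enumerating some paths:
SW4–SW19–SW32–SW17–SW26: 0.7+3.7+1.2+6.1 = 11.7
SW4–SW10–SW2–SW26: 1.6+3.2+6.4 = 11.2
SW4–SW19–SW29–SW26: 0.7+5.5+5.8 = 12
The minimum is 11.2 via SW4–SW10–SW2–SW26.

11.2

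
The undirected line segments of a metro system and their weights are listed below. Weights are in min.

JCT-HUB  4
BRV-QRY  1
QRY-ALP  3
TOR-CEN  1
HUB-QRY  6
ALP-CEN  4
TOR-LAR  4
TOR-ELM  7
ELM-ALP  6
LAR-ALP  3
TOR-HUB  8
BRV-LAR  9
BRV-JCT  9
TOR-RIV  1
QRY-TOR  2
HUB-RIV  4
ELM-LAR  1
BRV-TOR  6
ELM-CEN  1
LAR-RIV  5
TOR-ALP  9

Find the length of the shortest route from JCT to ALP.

13 min

Running Dijkstra from JCT:
JCT: 0
HUB: 4  (via JCT)
RIV: 8  (via HUB)
BRV: 9  (via JCT)
TOR: 9  (via RIV)
CEN: 10  (via TOR)
QRY: 10  (via HUB)
ELM: 11  (via CEN)
LAR: 12  (via ELM)
ALP: 13  (via QRY)
Shortest route: JCT–HUB–QRY–ALP = 13 min.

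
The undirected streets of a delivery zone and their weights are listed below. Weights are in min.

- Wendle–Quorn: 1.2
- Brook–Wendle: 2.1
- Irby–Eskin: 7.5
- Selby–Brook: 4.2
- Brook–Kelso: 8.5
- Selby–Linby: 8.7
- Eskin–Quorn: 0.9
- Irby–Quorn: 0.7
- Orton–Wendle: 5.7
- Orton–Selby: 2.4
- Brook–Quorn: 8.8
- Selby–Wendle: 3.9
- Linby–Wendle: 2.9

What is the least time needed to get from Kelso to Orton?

15.1 min

Running Dijkstra from Kelso:
Kelso: 0
Brook: 8.5  (via Kelso)
Wendle: 10.6  (via Brook)
Quorn: 11.8  (via Wendle)
Irby: 12.5  (via Quorn)
Selby: 12.7  (via Brook)
Eskin: 12.7  (via Quorn)
Linby: 13.5  (via Wendle)
Orton: 15.1  (via Selby)
Shortest route: Kelso → Brook → Selby → Orton = 15.1 min.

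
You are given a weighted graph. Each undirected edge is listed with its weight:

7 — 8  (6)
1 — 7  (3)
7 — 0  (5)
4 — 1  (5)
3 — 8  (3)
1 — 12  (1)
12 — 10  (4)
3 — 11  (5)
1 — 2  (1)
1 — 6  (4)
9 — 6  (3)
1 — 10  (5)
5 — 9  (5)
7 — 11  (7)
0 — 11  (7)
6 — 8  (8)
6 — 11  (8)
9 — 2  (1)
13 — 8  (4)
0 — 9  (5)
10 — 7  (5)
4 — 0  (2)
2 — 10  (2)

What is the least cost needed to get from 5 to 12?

Candidate routes:
5 - 9 - 2 - 10 - 12: 5+1+2+4 = 12
5 - 9 - 2 - 1 - 12: 5+1+1+1 = 8
Cheapest is 5 - 9 - 2 - 1 - 12 at 8.

8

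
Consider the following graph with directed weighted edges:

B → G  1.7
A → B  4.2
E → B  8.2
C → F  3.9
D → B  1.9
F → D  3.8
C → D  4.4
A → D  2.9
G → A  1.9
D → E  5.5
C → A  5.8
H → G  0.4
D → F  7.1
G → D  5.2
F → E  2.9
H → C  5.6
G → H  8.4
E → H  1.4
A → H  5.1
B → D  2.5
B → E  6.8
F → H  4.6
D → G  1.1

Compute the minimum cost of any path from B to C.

Compare a few routes:
B → G → A → H → C: 1.7+1.9+5.1+5.6 = 14.3
B → E → H → C: 6.8+1.4+5.6 = 13.8
Cheapest is B → E → H → C at 13.8.

13.8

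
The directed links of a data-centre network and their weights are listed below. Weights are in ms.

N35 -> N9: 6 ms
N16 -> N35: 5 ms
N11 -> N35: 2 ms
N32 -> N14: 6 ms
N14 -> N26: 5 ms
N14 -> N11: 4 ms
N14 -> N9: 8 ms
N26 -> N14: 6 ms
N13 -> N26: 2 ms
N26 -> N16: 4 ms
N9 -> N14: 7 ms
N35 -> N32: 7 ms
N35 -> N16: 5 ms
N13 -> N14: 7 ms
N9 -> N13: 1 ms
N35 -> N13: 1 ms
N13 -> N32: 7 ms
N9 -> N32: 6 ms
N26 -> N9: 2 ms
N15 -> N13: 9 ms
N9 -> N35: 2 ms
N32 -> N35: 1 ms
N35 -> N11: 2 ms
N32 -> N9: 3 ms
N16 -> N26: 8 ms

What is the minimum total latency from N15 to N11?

17 ms

Shortest distances from N15:
N15: 0
N13: 9  (via N15)
N26: 11  (via N13)
N9: 13  (via N26)
N16: 15  (via N26)
N35: 15  (via N9)
N32: 16  (via N13)
N14: 16  (via N13)
N11: 17  (via N35)
Shortest route: N15 → N13 → N26 → N9 → N35 → N11 = 17 ms.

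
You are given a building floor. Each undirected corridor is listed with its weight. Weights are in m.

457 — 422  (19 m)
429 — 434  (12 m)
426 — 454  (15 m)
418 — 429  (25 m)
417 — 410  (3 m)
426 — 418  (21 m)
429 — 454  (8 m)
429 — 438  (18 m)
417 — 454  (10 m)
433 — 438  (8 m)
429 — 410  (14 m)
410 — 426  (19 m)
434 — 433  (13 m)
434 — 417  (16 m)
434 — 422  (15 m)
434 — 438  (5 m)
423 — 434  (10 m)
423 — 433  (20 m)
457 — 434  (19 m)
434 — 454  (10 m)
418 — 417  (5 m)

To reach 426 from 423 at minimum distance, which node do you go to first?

Compare a few routes:
423 → 434 → 429 → 454 → 426: 10+12+8+15 = 45
423 → 434 → 454 → 426: 10+10+15 = 35
Cheapest is 423 → 434 → 454 → 426 at 35 m.
So from 423 the first move is to 434.

434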